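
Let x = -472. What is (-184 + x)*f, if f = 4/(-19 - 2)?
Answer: 2624/21 ≈ 124.95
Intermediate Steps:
f = -4/21 (f = 4/(-21) = -1/21*4 = -4/21 ≈ -0.19048)
(-184 + x)*f = (-184 - 472)*(-4/21) = -656*(-4/21) = 2624/21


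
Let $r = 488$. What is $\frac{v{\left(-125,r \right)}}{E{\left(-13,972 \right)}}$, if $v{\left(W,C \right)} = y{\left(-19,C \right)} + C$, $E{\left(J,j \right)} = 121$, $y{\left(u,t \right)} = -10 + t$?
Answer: $\frac{966}{121} \approx 7.9835$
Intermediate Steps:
$v{\left(W,C \right)} = -10 + 2 C$ ($v{\left(W,C \right)} = \left(-10 + C\right) + C = -10 + 2 C$)
$\frac{v{\left(-125,r \right)}}{E{\left(-13,972 \right)}} = \frac{-10 + 2 \cdot 488}{121} = \left(-10 + 976\right) \frac{1}{121} = 966 \cdot \frac{1}{121} = \frac{966}{121}$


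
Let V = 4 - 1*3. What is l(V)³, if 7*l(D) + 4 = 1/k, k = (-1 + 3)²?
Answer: -3375/21952 ≈ -0.15374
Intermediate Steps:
V = 1 (V = 4 - 3 = 1)
k = 4 (k = 2² = 4)
l(D) = -15/28 (l(D) = -4/7 + (⅐)/4 = -4/7 + (⅐)*(¼) = -4/7 + 1/28 = -15/28)
l(V)³ = (-15/28)³ = -3375/21952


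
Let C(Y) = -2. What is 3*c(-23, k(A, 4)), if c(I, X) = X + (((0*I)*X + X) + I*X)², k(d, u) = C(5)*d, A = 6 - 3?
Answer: 52254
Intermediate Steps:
A = 3
k(d, u) = -2*d
c(I, X) = X + (X + I*X)² (c(I, X) = X + ((0*X + X) + I*X)² = X + ((0 + X) + I*X)² = X + (X + I*X)²)
3*c(-23, k(A, 4)) = 3*((-2*3)*(1 + (-2*3)*(1 - 23)²)) = 3*(-6*(1 - 6*(-22)²)) = 3*(-6*(1 - 6*484)) = 3*(-6*(1 - 2904)) = 3*(-6*(-2903)) = 3*17418 = 52254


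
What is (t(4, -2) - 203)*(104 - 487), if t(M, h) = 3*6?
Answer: 70855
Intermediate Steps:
t(M, h) = 18
(t(4, -2) - 203)*(104 - 487) = (18 - 203)*(104 - 487) = -185*(-383) = 70855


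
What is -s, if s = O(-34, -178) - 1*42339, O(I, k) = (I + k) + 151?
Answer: 42400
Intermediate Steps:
O(I, k) = 151 + I + k
s = -42400 (s = (151 - 34 - 178) - 1*42339 = -61 - 42339 = -42400)
-s = -1*(-42400) = 42400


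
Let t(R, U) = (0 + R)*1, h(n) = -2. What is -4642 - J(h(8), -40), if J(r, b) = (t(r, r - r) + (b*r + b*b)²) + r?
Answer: -2827038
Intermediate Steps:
t(R, U) = R (t(R, U) = R*1 = R)
J(r, b) = (b² + b*r)² + 2*r (J(r, b) = (r + (b*r + b*b)²) + r = (r + (b*r + b²)²) + r = (r + (b² + b*r)²) + r = (b² + b*r)² + 2*r)
-4642 - J(h(8), -40) = -4642 - (2*(-2) + (-40)²*(-40 - 2)²) = -4642 - (-4 + 1600*(-42)²) = -4642 - (-4 + 1600*1764) = -4642 - (-4 + 2822400) = -4642 - 1*2822396 = -4642 - 2822396 = -2827038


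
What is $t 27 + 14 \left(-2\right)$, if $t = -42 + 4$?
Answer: $-1054$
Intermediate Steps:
$t = -38$
$t 27 + 14 \left(-2\right) = \left(-38\right) 27 + 14 \left(-2\right) = -1026 - 28 = -1054$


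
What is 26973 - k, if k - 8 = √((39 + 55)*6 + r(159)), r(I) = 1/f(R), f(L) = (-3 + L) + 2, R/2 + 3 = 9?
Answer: 26965 - √68255/11 ≈ 26941.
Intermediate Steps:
R = 12 (R = -6 + 2*9 = -6 + 18 = 12)
f(L) = -1 + L
r(I) = 1/11 (r(I) = 1/(-1 + 12) = 1/11)
k = 8 + √68255/11 (k = 8 + √((39 + 55)*6 + 1/11) = 8 + √(94*6 + 1/11) = 8 + √(564 + 1/11) = 8 + √(6205/11) = 8 + √68255/11 ≈ 31.751)
26973 - k = 26973 - (8 + √68255/11) = 26973 + (-8 - √68255/11) = 26965 - √68255/11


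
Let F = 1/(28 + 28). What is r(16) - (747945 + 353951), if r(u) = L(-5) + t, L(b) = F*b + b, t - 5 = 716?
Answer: -61666085/56 ≈ -1.1012e+6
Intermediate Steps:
t = 721 (t = 5 + 716 = 721)
F = 1/56 ≈ 0.017857
L(b) = 57*b/56 (L(b) = b/56 + b = 57*b/56)
r(u) = 40091/56 (r(u) = (57/56)*(-5) + 721 = -285/56 + 721 = 40091/56)
r(16) - (747945 + 353951) = 40091/56 - (747945 + 353951) = 40091/56 - 1*1101896 = 40091/56 - 1101896 = -61666085/56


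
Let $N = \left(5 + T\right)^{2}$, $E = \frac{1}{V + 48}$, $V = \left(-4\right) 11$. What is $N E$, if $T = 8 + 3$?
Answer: $64$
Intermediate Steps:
$V = -44$
$T = 11$
$E = \frac{1}{4}$ ($E = \frac{1}{-44 + 48} = \frac{1}{4} \approx 0.25$)
$N = 256$ ($N = \left(5 + 11\right)^{2} = 16^{2} = 256$)
$N E = 256 \cdot \frac{1}{4} = 64$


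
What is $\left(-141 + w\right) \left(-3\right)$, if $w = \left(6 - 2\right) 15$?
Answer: $243$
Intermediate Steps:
$w = 60$ ($w = 4 \cdot 15 = 60$)
$\left(-141 + w\right) \left(-3\right) = \left(-141 + 60\right) \left(-3\right) = \left(-81\right) \left(-3\right) = 243$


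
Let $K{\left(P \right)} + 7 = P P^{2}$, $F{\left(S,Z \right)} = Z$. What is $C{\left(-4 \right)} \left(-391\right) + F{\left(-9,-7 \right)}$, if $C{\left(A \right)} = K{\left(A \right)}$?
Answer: $27754$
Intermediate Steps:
$K{\left(P \right)} = -7 + P^{3}$ ($K{\left(P \right)} = -7 + P P^{2} = -7 + P^{3}$)
$C{\left(A \right)} = -7 + A^{3}$
$C{\left(-4 \right)} \left(-391\right) + F{\left(-9,-7 \right)} = \left(-7 + \left(-4\right)^{3}\right) \left(-391\right) - 7 = \left(-7 - 64\right) \left(-391\right) - 7 = \left(-71\right) \left(-391\right) - 7 = 27761 - 7 = 27754$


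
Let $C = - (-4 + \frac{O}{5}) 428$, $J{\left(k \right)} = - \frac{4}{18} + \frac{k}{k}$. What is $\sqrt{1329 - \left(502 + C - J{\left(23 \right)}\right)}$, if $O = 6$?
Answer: $\frac{i \sqrt{83390}}{15} \approx 19.252 i$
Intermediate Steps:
$J{\left(k \right)} = \frac{7}{9}$ ($J{\left(k \right)} = \left(-4\right) \frac{1}{18} + 1 = - \frac{2}{9} + 1 = \frac{7}{9}$)
$C = \frac{5992}{5}$ ($C = - (-4 + \frac{6}{5}) 428 = \left(-1\right) \left(- \frac{14}{5}\right) 428 = \frac{14}{5} \cdot 428 = \frac{5992}{5} \approx 1198.4$)
$\sqrt{1329 - \left(502 + C - J{\left(23 \right)}\right)} = \sqrt{1329 + \left(\left(\frac{7}{9} - 502\right) - \frac{5992}{5}\right)} = \sqrt{1329 - \frac{76483}{45}} = \sqrt{- \frac{16678}{45}} = \frac{i \sqrt{83390}}{15}$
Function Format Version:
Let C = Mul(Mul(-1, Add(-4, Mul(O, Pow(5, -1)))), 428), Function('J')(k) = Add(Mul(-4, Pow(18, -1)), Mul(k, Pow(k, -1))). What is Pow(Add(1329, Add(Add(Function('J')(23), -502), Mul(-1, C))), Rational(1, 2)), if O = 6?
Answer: Mul(Rational(1, 15), I, Pow(83390, Rational(1, 2))) ≈ Mul(19.252, I)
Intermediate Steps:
Function('J')(k) = Rational(7, 9) (Function('J')(k) = Add(Mul(-4, Rational(1, 18)), 1) = Add(Rational(-2, 9), 1) = Rational(7, 9))
C = Rational(5992, 5) (C = Mul(Mul(-1, Add(-4, Mul(6, Pow(5, -1)))), 428) = Mul(Mul(-1, Add(-4, Mul(6, Rational(1, 5)))), 428) = Mul(Mul(-1, Add(-4, Rational(6, 5))), 428) = Mul(Mul(-1, Rational(-14, 5)), 428) = Mul(Rational(14, 5), 428) = Rational(5992, 5) ≈ 1198.4)
Pow(Add(1329, Add(Add(Function('J')(23), -502), Mul(-1, C))), Rational(1, 2)) = Pow(Add(1329, Add(Add(Rational(7, 9), -502), Mul(-1, Rational(5992, 5)))), Rational(1, 2)) = Pow(Add(1329, Add(Rational(-4511, 9), Rational(-5992, 5))), Rational(1, 2)) = Pow(Add(1329, Rational(-76483, 45)), Rational(1, 2)) = Pow(Rational(-16678, 45), Rational(1, 2)) = Mul(Rational(1, 15), I, Pow(83390, Rational(1, 2)))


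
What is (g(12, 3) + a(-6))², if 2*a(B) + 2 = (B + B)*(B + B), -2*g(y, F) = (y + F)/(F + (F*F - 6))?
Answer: 77841/16 ≈ 4865.1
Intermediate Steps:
g(y, F) = -(F + y)/(2*(-6 + F + F²)) (g(y, F) = -(y + F)/(2*(F + (F*F - 6))) = -(F + y)/(2*(F + (F² - 6))) = -(F + y)/(2*(F + (-6 + F²))) = -(F + y)/(2*(-6 + F + F²)))
a(B) = -1 + 2*B² (a(B) = -1 + ((B + B)*(B + B))/2 = -1 + ((2*B)*(2*B))/2 = -1 + (4*B²)/2 = -1 + 2*B²)
(g(12, 3) + a(-6))² = ((-1*3 - 1*12)/(2*(-6 + 3 + 3²)) + (-1 + 2*(-6)²))² = ((-3 - 12)/(2*(-6 + 3 + 9)) + (-1 + 2*36))² = ((½)*(-15)/6 + (-1 + 72))² = ((½)*(⅙)*(-15) + 71)² = (-5/4 + 71)² = (279/4)² = 77841/16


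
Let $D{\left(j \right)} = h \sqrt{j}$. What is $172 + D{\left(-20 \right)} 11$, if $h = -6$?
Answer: $172 - 132 i \sqrt{5} \approx 172.0 - 295.16 i$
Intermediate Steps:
$D{\left(j \right)} = - 6 \sqrt{j}$
$172 + D{\left(-20 \right)} 11 = 172 + - 6 \sqrt{-20} \cdot 11 = 172 + - 6 \cdot 2 i \sqrt{5} \cdot 11 = 172 + - 12 i \sqrt{5} \cdot 11 = 172 - 132 i \sqrt{5}$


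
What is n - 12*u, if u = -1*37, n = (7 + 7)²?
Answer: 640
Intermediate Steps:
n = 196 (n = 14² = 196)
u = -37
n - 12*u = 196 - 12*(-37) = 196 + 444 = 640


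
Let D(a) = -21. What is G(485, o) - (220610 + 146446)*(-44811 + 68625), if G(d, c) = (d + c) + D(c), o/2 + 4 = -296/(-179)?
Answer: -1564651731320/179 ≈ -8.7411e+9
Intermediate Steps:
o = -840/179 (o = -8 + 2*(-296/(-179)) = -8 + 2*(-296*(-1/179)) = -8 + 2*(296/179) = -8 + 592/179 = -840/179 ≈ -4.6927)
G(d, c) = -21 + c + d (G(d, c) = (d + c) - 21 = (c + d) - 21 = -21 + c + d)
G(485, o) - (220610 + 146446)*(-44811 + 68625) = (-21 - 840/179 + 485) - (220610 + 146446)*(-44811 + 68625) = 82216/179 - 367056*23814 = 82216/179 - 1*8741071584 = 82216/179 - 8741071584 = -1564651731320/179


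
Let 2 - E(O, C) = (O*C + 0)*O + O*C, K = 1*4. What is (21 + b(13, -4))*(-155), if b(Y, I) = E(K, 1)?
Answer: -465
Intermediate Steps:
K = 4
E(O, C) = 2 - C*O - C*O² (E(O, C) = 2 - ((O*C + 0)*O + O*C) = 2 - ((C*O + 0)*O + C*O) = 2 - ((C*O)*O + C*O) = 2 - (C*O² + C*O) = 2 - (C*O + C*O²) = 2 + (-C*O - C*O²) = 2 - C*O - C*O²)
b(Y, I) = -18 (b(Y, I) = 2 - 1*1*4 - 1*1*4² = 2 - 4 - 1*1*16 = 2 - 4 - 16 = -18)
(21 + b(13, -4))*(-155) = (21 - 18)*(-155) = 3*(-155) = -465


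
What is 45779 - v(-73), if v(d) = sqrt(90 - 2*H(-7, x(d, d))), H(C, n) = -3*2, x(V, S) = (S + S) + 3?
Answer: 45779 - sqrt(102) ≈ 45769.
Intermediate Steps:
x(V, S) = 3 + 2*S (x(V, S) = 2*S + 3 = 3 + 2*S)
H(C, n) = -6
v(d) = sqrt(102) (v(d) = sqrt(90 - 2*(-6)) = sqrt(90 + 12) = sqrt(102))
45779 - v(-73) = 45779 - sqrt(102)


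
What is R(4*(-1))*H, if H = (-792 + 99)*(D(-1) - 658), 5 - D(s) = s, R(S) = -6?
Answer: -2711016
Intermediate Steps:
D(s) = 5 - s
H = 451836 (H = (-792 + 99)*((5 - 1*(-1)) - 658) = -693*((5 + 1) - 658) = -693*(6 - 658) = -693*(-652) = 451836)
R(4*(-1))*H = -6*451836 = -2711016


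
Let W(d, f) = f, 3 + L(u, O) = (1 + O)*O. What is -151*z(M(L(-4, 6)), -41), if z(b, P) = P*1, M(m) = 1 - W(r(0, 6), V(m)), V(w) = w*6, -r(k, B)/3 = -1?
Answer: 6191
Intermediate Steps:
r(k, B) = 3 (r(k, B) = -3*(-1) = 3)
L(u, O) = -3 + O*(1 + O) (L(u, O) = -3 + (1 + O)*O = -3 + O*(1 + O))
V(w) = 6*w
M(m) = 1 - 6*m
z(b, P) = P
-151*z(M(L(-4, 6)), -41) = -151*(-41) = 6191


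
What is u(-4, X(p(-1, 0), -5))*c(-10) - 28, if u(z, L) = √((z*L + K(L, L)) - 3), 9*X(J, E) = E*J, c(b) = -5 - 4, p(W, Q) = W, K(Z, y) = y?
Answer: -28 - 3*I*√42 ≈ -28.0 - 19.442*I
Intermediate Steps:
c(b) = -9
X(J, E) = E*J/9 (X(J, E) = (E*J)/9 = E*J/9)
u(z, L) = √(-3 + L + L*z) (u(z, L) = √((z*L + L) - 3) = √((L*z + L) - 3) = √((L + L*z) - 3) = √(-3 + L + L*z))
u(-4, X(p(-1, 0), -5))*c(-10) - 28 = √(-3 + (⅑)*(-5)*(-1) + ((⅑)*(-5)*(-1))*(-4))*(-9) - 28 = √(-3 + 5/9 + (5/9)*(-4))*(-9) - 28 = √(-3 + 5/9 - 20/9)*(-9) - 28 = √(-14/3)*(-9) - 28 = (I*√42/3)*(-9) - 28 = -3*I*√42 - 28 = -28 - 3*I*√42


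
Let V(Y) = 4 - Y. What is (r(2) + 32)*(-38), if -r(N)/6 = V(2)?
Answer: -760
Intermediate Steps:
r(N) = -12 (r(N) = -6*(4 - 1*2) = -6*(4 - 2) = -6*2 = -12)
(r(2) + 32)*(-38) = (-12 + 32)*(-38) = 20*(-38) = -760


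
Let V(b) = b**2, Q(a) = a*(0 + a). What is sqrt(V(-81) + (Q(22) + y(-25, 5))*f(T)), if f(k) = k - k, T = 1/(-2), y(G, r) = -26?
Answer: 81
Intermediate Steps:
Q(a) = a**2 (Q(a) = a*a = a**2)
T = -1/2 ≈ -0.50000
f(k) = 0
sqrt(V(-81) + (Q(22) + y(-25, 5))*f(T)) = sqrt((-81)**2 + (22**2 - 26)*0) = sqrt(6561 + (484 - 26)*0) = sqrt(6561 + 458*0) = sqrt(6561 + 0) = sqrt(6561) = 81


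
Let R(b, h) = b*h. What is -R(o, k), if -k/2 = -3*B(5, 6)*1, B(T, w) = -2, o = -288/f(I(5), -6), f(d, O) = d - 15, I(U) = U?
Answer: 1728/5 ≈ 345.60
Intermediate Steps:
f(d, O) = -15 + d
o = 144/5 (o = -288/(-15 + 5) = -288/(-10) = -288*(-⅒) = 144/5 ≈ 28.800)
k = -12 (k = -2*(-3*(-2)) = -12 ≈ -12.000)
-R(o, k) = -144*(-12)/5 = -1*(-1728/5) = 1728/5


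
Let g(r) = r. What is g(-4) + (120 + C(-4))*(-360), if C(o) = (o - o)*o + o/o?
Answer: -43564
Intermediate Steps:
C(o) = 1 (C(o) = 0*o + 1 = 0 + 1 = 1)
g(-4) + (120 + C(-4))*(-360) = -4 + (120 + 1)*(-360) = -4 + 121*(-360) = -4 - 43560 = -43564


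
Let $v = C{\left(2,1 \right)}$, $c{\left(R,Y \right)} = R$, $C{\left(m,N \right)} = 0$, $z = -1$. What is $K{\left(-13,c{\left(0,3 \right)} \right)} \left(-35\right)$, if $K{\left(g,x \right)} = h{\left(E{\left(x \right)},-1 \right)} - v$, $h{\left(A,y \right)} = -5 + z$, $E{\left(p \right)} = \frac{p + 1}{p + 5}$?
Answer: $210$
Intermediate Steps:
$v = 0$
$E{\left(p \right)} = \frac{1 + p}{5 + p}$
$h{\left(A,y \right)} = -6$ ($h{\left(A,y \right)} = -5 - 1 = -6$)
$K{\left(g,x \right)} = -6$ ($K{\left(g,x \right)} = -6 - 0 = -6 + 0 = -6$)
$K{\left(-13,c{\left(0,3 \right)} \right)} \left(-35\right) = \left(-6\right) \left(-35\right) = 210$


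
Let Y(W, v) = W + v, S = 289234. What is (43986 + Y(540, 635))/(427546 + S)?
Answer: 45161/716780 ≈ 0.063005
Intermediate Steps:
(43986 + Y(540, 635))/(427546 + S) = (43986 + (540 + 635))/(427546 + 289234) = (43986 + 1175)/716780 = 45161*(1/716780) = 45161/716780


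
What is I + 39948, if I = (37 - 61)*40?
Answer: 38988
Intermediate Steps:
I = -960 (I = -24*40 = -960)
I + 39948 = -960 + 39948 = 38988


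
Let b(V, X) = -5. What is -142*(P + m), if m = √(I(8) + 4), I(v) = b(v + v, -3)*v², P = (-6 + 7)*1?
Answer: -142 - 284*I*√79 ≈ -142.0 - 2524.2*I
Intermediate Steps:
P = 1 (P = 1*1 = 1)
I(v) = -5*v²
m = 2*I*√79 (m = √(-5*8² + 4) = √(-5*64 + 4) = √(-320 + 4) = √(-316) = 2*I*√79 ≈ 17.776*I)
-142*(P + m) = -142*(1 + 2*I*√79) = -142 - 284*I*√79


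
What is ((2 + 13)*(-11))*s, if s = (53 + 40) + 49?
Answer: -23430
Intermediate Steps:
s = 142 (s = 93 + 49 = 142)
((2 + 13)*(-11))*s = ((2 + 13)*(-11))*142 = (15*(-11))*142 = -165*142 = -23430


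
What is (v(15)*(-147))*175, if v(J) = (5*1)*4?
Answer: -514500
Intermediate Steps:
v(J) = 20 (v(J) = 5*4 = 20)
(v(15)*(-147))*175 = (20*(-147))*175 = -2940*175 = -514500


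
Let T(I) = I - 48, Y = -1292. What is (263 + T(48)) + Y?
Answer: -1029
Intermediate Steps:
T(I) = -48 + I
(263 + T(48)) + Y = (263 + (-48 + 48)) - 1292 = (263 + 0) - 1292 = 263 - 1292 = -1029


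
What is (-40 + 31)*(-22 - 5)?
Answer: 243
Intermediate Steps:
(-40 + 31)*(-22 - 5) = -9*(-27) = 243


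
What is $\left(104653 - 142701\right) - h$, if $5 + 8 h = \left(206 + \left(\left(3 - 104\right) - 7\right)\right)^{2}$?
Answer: $- \frac{313983}{8} \approx -39248.0$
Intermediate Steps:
$h = \frac{9599}{8}$ ($h = - \frac{5}{8} + \frac{\left(206 + \left(\left(3 - 104\right) - 7\right)\right)^{2}}{8} = - \frac{5}{8} + \frac{\left(206 - 108\right)^{2}}{8} = - \frac{5}{8} + \frac{98^{2}}{8} = - \frac{5}{8} + \frac{1}{8} \cdot 9604 = - \frac{5}{8} + \frac{2401}{2} = \frac{9599}{8} \approx 1199.9$)
$\left(104653 - 142701\right) - h = \left(104653 - 142701\right) - \frac{9599}{8} = -38048 - \frac{9599}{8} = - \frac{313983}{8}$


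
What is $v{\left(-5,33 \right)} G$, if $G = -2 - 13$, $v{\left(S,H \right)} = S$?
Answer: $75$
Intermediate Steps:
$G = -15$
$v{\left(-5,33 \right)} G = \left(-5\right) \left(-15\right) = 75$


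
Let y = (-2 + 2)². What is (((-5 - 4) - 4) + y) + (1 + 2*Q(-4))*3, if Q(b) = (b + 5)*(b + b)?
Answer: -58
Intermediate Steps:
Q(b) = 2*b*(5 + b) (Q(b) = (5 + b)*(2*b) = 2*b*(5 + b))
y = 0 (y = 0² = 0)
(((-5 - 4) - 4) + y) + (1 + 2*Q(-4))*3 = (((-5 - 4) - 4) + 0) + (1 + 2*(2*(-4)*(5 - 4)))*3 = ((-9 - 4) + 0) + (1 + 2*(2*(-4)*1))*3 = (-13 + 0) + (1 + 2*(-8))*3 = -13 + (1 - 16)*3 = -13 - 15*3 = -13 - 45 = -58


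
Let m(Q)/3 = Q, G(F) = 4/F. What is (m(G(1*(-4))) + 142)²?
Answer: 19321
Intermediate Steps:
m(Q) = 3*Q
(m(G(1*(-4))) + 142)² = (3*(4/((1*(-4)))) + 142)² = (3*(4/(-4)) + 142)² = (3*(4*(-¼)) + 142)² = (3*(-1) + 142)² = (-3 + 142)² = 139² = 19321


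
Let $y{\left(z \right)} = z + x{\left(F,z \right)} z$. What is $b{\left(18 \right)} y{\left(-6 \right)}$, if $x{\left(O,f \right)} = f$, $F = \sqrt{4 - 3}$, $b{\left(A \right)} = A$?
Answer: $540$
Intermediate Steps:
$F = 1$ ($F = \sqrt{1} = 1$)
$y{\left(z \right)} = z + z^{2}$ ($y{\left(z \right)} = z + z z = z + z^{2}$)
$b{\left(18 \right)} y{\left(-6 \right)} = 18 \left(- 6 \left(1 - 6\right)\right) = 18 \left(\left(-6\right) \left(-5\right)\right) = 18 \cdot 30 = 540$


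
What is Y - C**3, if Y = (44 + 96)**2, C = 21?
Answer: 10339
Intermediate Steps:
Y = 19600 (Y = 140**2 = 19600)
Y - C**3 = 19600 - 1*21**3 = 19600 - 1*9261 = 19600 - 9261 = 10339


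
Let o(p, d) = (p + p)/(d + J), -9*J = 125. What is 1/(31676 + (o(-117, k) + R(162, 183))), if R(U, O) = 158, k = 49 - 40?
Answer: 22/701401 ≈ 3.1366e-5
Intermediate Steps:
J = -125/9 (J = -1/9*125 = -125/9 ≈ -13.889)
k = 9
o(p, d) = 2*p/(-125/9 + d) (o(p, d) = (p + p)/(d - 125/9) = (2*p)/(-125/9 + d) = 2*p/(-125/9 + d))
1/(31676 + (o(-117, k) + R(162, 183))) = 1/(31676 + (18*(-117)/(-125 + 9*9) + 158)) = 1/(31676 + (18*(-117)/(-125 + 81) + 158)) = 1/(31676 + (18*(-117)/(-44) + 158)) = 1/(31676 + (18*(-117)*(-1/44) + 158)) = 1/(31676 + (1053/22 + 158)) = 1/(31676 + 4529/22) = 1/(701401/22) = 22/701401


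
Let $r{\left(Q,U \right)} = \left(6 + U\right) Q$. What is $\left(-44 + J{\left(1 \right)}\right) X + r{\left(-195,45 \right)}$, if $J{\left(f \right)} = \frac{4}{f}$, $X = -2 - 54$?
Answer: $-7705$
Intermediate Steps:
$X = -56$ ($X = -2 - 54 = -56$)
$r{\left(Q,U \right)} = Q \left(6 + U\right)$
$\left(-44 + J{\left(1 \right)}\right) X + r{\left(-195,45 \right)} = \left(-44 + \frac{4}{1}\right) \left(-56\right) - 195 \left(6 + 45\right) = \left(-44 + 4 \cdot 1\right) \left(-56\right) - 9945 = \left(-44 + 4\right) \left(-56\right) - 9945 = \left(-40\right) \left(-56\right) - 9945 = 2240 - 9945 = -7705$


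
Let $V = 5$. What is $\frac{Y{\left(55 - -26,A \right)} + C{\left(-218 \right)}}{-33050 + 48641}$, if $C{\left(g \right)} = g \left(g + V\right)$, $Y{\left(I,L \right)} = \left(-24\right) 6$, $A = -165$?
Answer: $\frac{15430}{5197} \approx 2.969$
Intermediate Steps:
$Y{\left(I,L \right)} = -144$
$C{\left(g \right)} = g \left(5 + g\right)$ ($C{\left(g \right)} = g \left(g + 5\right) = g \left(5 + g\right)$)
$\frac{Y{\left(55 - -26,A \right)} + C{\left(-218 \right)}}{-33050 + 48641} = \frac{-144 - 218 \left(5 - 218\right)}{-33050 + 48641} = \frac{-144 - -46434}{15591} = \left(-144 + 46434\right) \frac{1}{15591} = 46290 \cdot \frac{1}{15591} = \frac{15430}{5197}$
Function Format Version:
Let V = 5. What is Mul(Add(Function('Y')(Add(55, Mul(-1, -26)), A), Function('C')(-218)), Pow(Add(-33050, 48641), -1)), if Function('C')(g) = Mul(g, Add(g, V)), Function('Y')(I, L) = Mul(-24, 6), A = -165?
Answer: Rational(15430, 5197) ≈ 2.9690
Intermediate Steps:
Function('Y')(I, L) = -144
Function('C')(g) = Mul(g, Add(5, g)) (Function('C')(g) = Mul(g, Add(g, 5)) = Mul(g, Add(5, g)))
Mul(Add(Function('Y')(Add(55, Mul(-1, -26)), A), Function('C')(-218)), Pow(Add(-33050, 48641), -1)) = Mul(Add(-144, Mul(-218, Add(5, -218))), Pow(Add(-33050, 48641), -1)) = Mul(Add(-144, Mul(-218, -213)), Pow(15591, -1)) = Mul(Add(-144, 46434), Rational(1, 15591)) = Mul(46290, Rational(1, 15591)) = Rational(15430, 5197)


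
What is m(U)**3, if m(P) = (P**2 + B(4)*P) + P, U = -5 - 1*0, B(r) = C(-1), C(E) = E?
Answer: 15625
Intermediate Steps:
B(r) = -1
U = -5 (U = -5 + 0 = -5)
m(P) = P**2 (m(P) = (P**2 - P) + P = P**2)
m(U)**3 = ((-5)**2)**3 = 25**3 = 15625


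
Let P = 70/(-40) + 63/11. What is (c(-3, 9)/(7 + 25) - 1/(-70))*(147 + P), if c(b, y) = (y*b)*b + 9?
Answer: 1502267/3520 ≈ 426.78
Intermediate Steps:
c(b, y) = 9 + y*b² (c(b, y) = (b*y)*b + 9 = y*b² + 9 = 9 + y*b²)
P = 175/44 (P = 70*(-1/40) + 63*(1/11) = -7/4 + 63/11 = 175/44 ≈ 3.9773)
(c(-3, 9)/(7 + 25) - 1/(-70))*(147 + P) = ((9 + 9*(-3)²)/(7 + 25) - 1/(-70))*(147 + 175/44) = ((9 + 9*9)/32 - 1*(-1/70))*(6643/44) = ((9 + 81)*(1/32) + 1/70)*(6643/44) = (90*(1/32) + 1/70)*(6643/44) = (45/16 + 1/70)*(6643/44) = (1583/560)*(6643/44) = 1502267/3520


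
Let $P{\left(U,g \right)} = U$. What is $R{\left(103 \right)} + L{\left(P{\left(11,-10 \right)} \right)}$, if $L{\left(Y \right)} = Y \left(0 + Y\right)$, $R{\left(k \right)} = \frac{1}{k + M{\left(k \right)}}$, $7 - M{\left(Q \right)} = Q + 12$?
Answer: $\frac{604}{5} \approx 120.8$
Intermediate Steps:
$M{\left(Q \right)} = -5 - Q$ ($M{\left(Q \right)} = 7 - \left(Q + 12\right) = 7 - \left(12 + Q\right) = -5 - Q$)
$R{\left(k \right)} = - \frac{1}{5}$ ($R{\left(k \right)} = \frac{1}{k - \left(5 + k\right)} = \frac{1}{-5} = - \frac{1}{5}$)
$L{\left(Y \right)} = Y^{2}$ ($L{\left(Y \right)} = Y Y = Y^{2}$)
$R{\left(103 \right)} + L{\left(P{\left(11,-10 \right)} \right)} = - \frac{1}{5} + 11^{2} = - \frac{1}{5} + 121 = \frac{604}{5}$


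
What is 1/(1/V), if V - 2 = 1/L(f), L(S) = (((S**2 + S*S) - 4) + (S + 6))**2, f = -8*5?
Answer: 19996489/9998244 ≈ 2.0000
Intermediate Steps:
f = -40
L(S) = (2 + S + 2*S**2)**2 (L(S) = (((S**2 + S**2) - 4) + (6 + S))**2 = ((2*S**2 - 4) + (6 + S))**2 = ((-4 + 2*S**2) + (6 + S))**2 = (2 + S + 2*S**2)**2)
V = 19996489/9998244 (V = 2 + 1/((2 - 40 + 2*(-40)**2)**2) = 2 + 1/((2 - 40 + 2*1600)**2) = 2 + 1/((2 - 40 + 3200)**2) = 2 + 1/(3162**2) = 2 + 1/9998244 = 19996489/9998244 ≈ 2.0000)
1/(1/V) = 1/(1/(19996489/9998244)) = 1/(9998244/19996489) = 19996489/9998244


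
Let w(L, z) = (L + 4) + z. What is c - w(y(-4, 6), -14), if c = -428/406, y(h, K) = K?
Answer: 598/203 ≈ 2.9458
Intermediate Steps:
c = -214/203 (c = -428*1/406 = -214/203 ≈ -1.0542)
w(L, z) = 4 + L + z (w(L, z) = (4 + L) + z = 4 + L + z)
c - w(y(-4, 6), -14) = -214/203 - (4 + 6 - 14) = -214/203 - 1*(-4) = -214/203 + 4 = 598/203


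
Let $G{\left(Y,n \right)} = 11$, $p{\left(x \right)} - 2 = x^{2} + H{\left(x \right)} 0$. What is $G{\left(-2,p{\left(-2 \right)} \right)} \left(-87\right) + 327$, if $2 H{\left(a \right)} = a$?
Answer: $-630$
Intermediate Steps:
$H{\left(a \right)} = \frac{a}{2}$
$p{\left(x \right)} = 2 + x^{2}$ ($p{\left(x \right)} = 2 + \left(x^{2} + \frac{x}{2} \cdot 0\right) = 2 + \left(x^{2} + 0\right) = 2 + x^{2}$)
$G{\left(-2,p{\left(-2 \right)} \right)} \left(-87\right) + 327 = 11 \left(-87\right) + 327 = -957 + 327 = -630$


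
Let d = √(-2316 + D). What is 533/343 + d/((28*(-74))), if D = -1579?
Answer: 533/343 - I*√3895/2072 ≈ 1.5539 - 0.030121*I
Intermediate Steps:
d = I*√3895 (d = √(-2316 - 1579) = √(-3895) = I*√3895 ≈ 62.41*I)
533/343 + d/((28*(-74))) = 533/343 + (I*√3895)/((28*(-74))) = 533*(1/343) + (I*√3895)/(-2072) = 533/343 + (I*√3895)*(-1/2072) = 533/343 - I*√3895/2072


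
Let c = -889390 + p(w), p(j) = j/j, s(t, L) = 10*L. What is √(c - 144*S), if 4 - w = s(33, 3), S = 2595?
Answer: 3*I*√140341 ≈ 1123.9*I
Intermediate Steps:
w = -26 (w = 4 - 10*3 = 4 - 1*30 = 4 - 30 = -26)
p(j) = 1
c = -889389 (c = -889390 + 1 = -889389)
√(c - 144*S) = √(-889389 - 144*2595) = √(-889389 - 373680) = √(-1263069) = 3*I*√140341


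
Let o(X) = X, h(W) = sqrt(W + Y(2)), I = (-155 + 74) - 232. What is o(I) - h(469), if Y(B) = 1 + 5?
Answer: -313 - 5*sqrt(19) ≈ -334.79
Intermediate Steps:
I = -313 (I = -81 - 232 = -313)
Y(B) = 6
h(W) = sqrt(6 + W) (h(W) = sqrt(W + 6) = sqrt(6 + W))
o(I) - h(469) = -313 - sqrt(6 + 469) = -313 - sqrt(475) = -313 - 5*sqrt(19)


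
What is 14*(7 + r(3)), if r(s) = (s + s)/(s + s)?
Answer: 112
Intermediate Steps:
r(s) = 1 (r(s) = (2*s)/((2*s)) = (2*s)*(1/(2*s)) = 1)
14*(7 + r(3)) = 14*(7 + 1) = 14*8 = 112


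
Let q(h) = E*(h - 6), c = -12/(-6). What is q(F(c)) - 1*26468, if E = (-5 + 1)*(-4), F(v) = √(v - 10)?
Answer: -26564 + 32*I*√2 ≈ -26564.0 + 45.255*I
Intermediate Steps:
c = 2 (c = -12*(-⅙) = 2)
F(v) = √(-10 + v)
E = 16 (E = -4*(-4) = 16)
q(h) = -96 + 16*h (q(h) = 16*(h - 6) = 16*(-6 + h) = -96 + 16*h)
q(F(c)) - 1*26468 = (-96 + 16*√(-10 + 2)) - 1*26468 = (-96 + 16*√(-8)) - 26468 = (-96 + 16*(2*I*√2)) - 26468 = (-96 + 32*I*√2) - 26468 = -26564 + 32*I*√2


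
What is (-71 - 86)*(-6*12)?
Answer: 11304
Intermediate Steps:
(-71 - 86)*(-6*12) = -157*(-72) = 11304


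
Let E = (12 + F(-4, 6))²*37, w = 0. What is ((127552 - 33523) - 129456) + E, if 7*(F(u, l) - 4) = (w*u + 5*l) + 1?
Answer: -979310/49 ≈ -19986.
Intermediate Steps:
F(u, l) = 29/7 + 5*l/7 (F(u, l) = 4 + ((0*u + 5*l) + 1)/7 = 4 + ((0 + 5*l) + 1)/7 = 4 + (5*l + 1)/7 = 4 + (1 + 5*l)/7 = 4 + (⅐ + 5*l/7) = 29/7 + 5*l/7)
E = 756613/49 (E = (12 + (29/7 + (5/7)*6))²*37 = (12 + (29/7 + 30/7))²*37 = (12 + 59/7)²*37 = (143/7)²*37 = (20449/49)*37 = 756613/49 ≈ 15441.)
((127552 - 33523) - 129456) + E = ((127552 - 33523) - 129456) + 756613/49 = (94029 - 129456) + 756613/49 = -35427 + 756613/49 = -979310/49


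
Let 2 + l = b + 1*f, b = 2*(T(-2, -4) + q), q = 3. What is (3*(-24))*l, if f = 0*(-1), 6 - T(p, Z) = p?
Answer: -1440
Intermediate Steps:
T(p, Z) = 6 - p
f = 0
b = 22 (b = 2*((6 - 1*(-2)) + 3) = 2*((6 + 2) + 3) = 2*(8 + 3) = 2*11 = 22)
l = 20 (l = -2 + (22 + 1*0) = -2 + (22 + 0) = -2 + 22 = 20)
(3*(-24))*l = (3*(-24))*20 = -72*20 = -1440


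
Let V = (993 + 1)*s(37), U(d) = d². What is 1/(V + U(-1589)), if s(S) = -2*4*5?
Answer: 1/2485161 ≈ 4.0239e-7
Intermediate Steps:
s(S) = -40 (s(S) = -8*5 = -40)
V = -39760 (V = (993 + 1)*(-40) = 994*(-40) = -39760)
1/(V + U(-1589)) = 1/(-39760 + (-1589)²) = 1/(-39760 + 2524921) = 1/2485161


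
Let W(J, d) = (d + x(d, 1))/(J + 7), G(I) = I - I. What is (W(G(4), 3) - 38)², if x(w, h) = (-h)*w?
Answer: 1444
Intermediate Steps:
x(w, h) = -h*w
G(I) = 0
W(J, d) = 0 (W(J, d) = (d - 1*1*d)/(J + 7) = (d - d)/(7 + J) = 0/(7 + J) = 0)
(W(G(4), 3) - 38)² = (0 - 38)² = (-38)² = 1444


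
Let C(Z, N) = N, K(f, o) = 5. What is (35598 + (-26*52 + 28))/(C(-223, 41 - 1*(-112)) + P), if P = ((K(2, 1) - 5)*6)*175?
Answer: 34274/153 ≈ 224.01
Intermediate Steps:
P = 0 (P = ((5 - 5)*6)*175 = (0*6)*175 = 0*175 = 0)
(35598 + (-26*52 + 28))/(C(-223, 41 - 1*(-112)) + P) = (35598 + (-26*52 + 28))/((41 - 1*(-112)) + 0) = (35598 + (-1352 + 28))/((41 + 112) + 0) = (35598 - 1324)/(153 + 0) = 34274/153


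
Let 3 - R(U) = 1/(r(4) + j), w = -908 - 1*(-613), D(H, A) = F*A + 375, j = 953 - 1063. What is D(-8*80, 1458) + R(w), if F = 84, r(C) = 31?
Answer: 9705151/79 ≈ 1.2285e+5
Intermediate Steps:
j = -110
D(H, A) = 375 + 84*A (D(H, A) = 84*A + 375 = 375 + 84*A)
w = -295 (w = -908 + 613 = -295)
R(U) = 238/79 (R(U) = 3 - 1/(31 - 110) = 3 - 1/(-79) = 3 - 1*(-1/79) = 3 + 1/79 = 238/79)
D(-8*80, 1458) + R(w) = (375 + 84*1458) + 238/79 = (375 + 122472) + 238/79 = 122847 + 238/79 = 9705151/79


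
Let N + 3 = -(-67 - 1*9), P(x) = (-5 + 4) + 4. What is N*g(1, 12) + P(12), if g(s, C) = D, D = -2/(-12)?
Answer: 91/6 ≈ 15.167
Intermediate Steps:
D = ⅙ (D = -2*(-1/12) = ⅙ ≈ 0.16667)
P(x) = 3 (P(x) = -1 + 4 = 3)
g(s, C) = ⅙
N = 73 (N = -3 - (-67 - 1*9) = -3 - (-67 - 9) = -3 - 1*(-76) = -3 + 76 = 73)
N*g(1, 12) + P(12) = 73*(⅙) + 3 = 73/6 + 3 = 91/6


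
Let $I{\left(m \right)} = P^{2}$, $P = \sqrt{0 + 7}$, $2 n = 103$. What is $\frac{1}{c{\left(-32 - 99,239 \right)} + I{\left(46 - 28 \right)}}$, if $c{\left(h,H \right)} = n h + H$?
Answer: $- \frac{2}{13001} \approx -0.00015383$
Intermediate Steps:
$n = \frac{103}{2}$ ($n = \frac{1}{2} \cdot 103 = \frac{103}{2} \approx 51.5$)
$c{\left(h,H \right)} = H + \frac{103 h}{2}$ ($c{\left(h,H \right)} = \frac{103 h}{2} + H = H + \frac{103 h}{2}$)
$P = \sqrt{7} \approx 2.6458$
$I{\left(m \right)} = 7$ ($I{\left(m \right)} = \left(\sqrt{7}\right)^{2} = 7$)
$\frac{1}{c{\left(-32 - 99,239 \right)} + I{\left(46 - 28 \right)}} = \frac{1}{\left(239 + \frac{103 \left(-32 - 99\right)}{2}\right) + 7} = \frac{1}{\left(239 + \frac{103}{2} \left(-131\right)\right) + 7} = \frac{1}{\left(239 - \frac{13493}{2}\right) + 7} = \frac{1}{- \frac{13015}{2} + 7} = \frac{1}{- \frac{13001}{2}} = - \frac{2}{13001}$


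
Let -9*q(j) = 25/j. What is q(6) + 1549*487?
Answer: 40735577/54 ≈ 7.5436e+5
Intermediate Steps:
q(j) = -25/(9*j)
q(6) + 1549*487 = -25/9/6 + 1549*487 = -25/9*⅙ + 754363 = -25/54 + 754363 = 40735577/54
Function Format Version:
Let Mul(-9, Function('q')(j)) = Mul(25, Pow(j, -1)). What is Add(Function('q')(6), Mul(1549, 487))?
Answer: Rational(40735577, 54) ≈ 7.5436e+5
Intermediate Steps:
Function('q')(j) = Mul(Rational(-25, 9), Pow(j, -1)) (Function('q')(j) = Mul(Rational(-1, 9), Mul(25, Pow(j, -1))) = Mul(Rational(-25, 9), Pow(j, -1)))
Add(Function('q')(6), Mul(1549, 487)) = Add(Mul(Rational(-25, 9), Pow(6, -1)), Mul(1549, 487)) = Add(Mul(Rational(-25, 9), Rational(1, 6)), 754363) = Add(Rational(-25, 54), 754363) = Rational(40735577, 54)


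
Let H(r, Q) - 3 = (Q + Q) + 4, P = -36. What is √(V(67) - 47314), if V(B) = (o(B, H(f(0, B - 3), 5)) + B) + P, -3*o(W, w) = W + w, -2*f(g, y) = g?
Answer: 11*I*√391 ≈ 217.51*I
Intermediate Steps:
f(g, y) = -g/2
H(r, Q) = 7 + 2*Q (H(r, Q) = 3 + ((Q + Q) + 4) = 3 + (2*Q + 4) = 3 + (4 + 2*Q) = 7 + 2*Q)
o(W, w) = -W/3 - w/3 (o(W, w) = -(W + w)/3 = -W/3 - w/3)
V(B) = -125/3 + 2*B/3 (V(B) = ((-B/3 - (7 + 2*5)/3) + B) - 36 = ((-B/3 - (7 + 10)/3) + B) - 36 = ((-B/3 - ⅓*17) + B) - 36 = ((-B/3 - 17/3) + B) - 36 = ((-17/3 - B/3) + B) - 36 = (-17/3 + 2*B/3) - 36 = -125/3 + 2*B/3)
√(V(67) - 47314) = √((-125/3 + (⅔)*67) - 47314) = √((-125/3 + 134/3) - 47314) = √(3 - 47314) = √(-47311) = 11*I*√391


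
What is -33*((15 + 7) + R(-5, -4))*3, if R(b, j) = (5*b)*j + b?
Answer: -11583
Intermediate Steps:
R(b, j) = b + 5*b*j (R(b, j) = 5*b*j + b = b + 5*b*j)
-33*((15 + 7) + R(-5, -4))*3 = -33*((15 + 7) - 5*(1 + 5*(-4)))*3 = -33*(22 - 5*(1 - 20))*3 = -33*(22 - 5*(-19))*3 = -33*(22 + 95)*3 = -33*117*3 = -3861*3 = -11583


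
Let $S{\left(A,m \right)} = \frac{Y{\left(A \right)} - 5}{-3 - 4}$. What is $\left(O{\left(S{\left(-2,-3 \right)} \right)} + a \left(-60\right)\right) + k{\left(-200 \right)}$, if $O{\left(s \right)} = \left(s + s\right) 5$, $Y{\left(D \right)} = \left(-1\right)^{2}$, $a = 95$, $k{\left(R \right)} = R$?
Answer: $- \frac{41260}{7} \approx -5894.3$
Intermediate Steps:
$Y{\left(D \right)} = 1$
$S{\left(A,m \right)} = \frac{4}{7}$ ($S{\left(A,m \right)} = \frac{1 - 5}{-3 - 4} = - \frac{4}{-7} = \left(-4\right) \left(- \frac{1}{7}\right) = \frac{4}{7}$)
$O{\left(s \right)} = 10 s$ ($O{\left(s \right)} = 2 s 5 = 10 s$)
$\left(O{\left(S{\left(-2,-3 \right)} \right)} + a \left(-60\right)\right) + k{\left(-200 \right)} = \left(10 \cdot \frac{4}{7} + 95 \left(-60\right)\right) - 200 = \left(\frac{40}{7} - 5700\right) - 200 = - \frac{39860}{7} - 200 = - \frac{41260}{7}$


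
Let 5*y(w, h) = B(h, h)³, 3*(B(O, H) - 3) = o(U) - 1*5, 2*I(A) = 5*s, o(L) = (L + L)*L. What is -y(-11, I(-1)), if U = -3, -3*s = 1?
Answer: -10648/135 ≈ -78.874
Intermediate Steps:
s = -⅓ (s = -⅓*1 = -⅓ ≈ -0.33333)
o(L) = 2*L² (o(L) = (2*L)*L = 2*L²)
I(A) = -⅚ (I(A) = (5*(-⅓))/2 = (½)*(-5/3) = -⅚)
B(O, H) = 22/3 (B(O, H) = 3 + (2*(-3)² - 1*5)/3 = 3 + (2*9 - 5)/3 = 3 + (18 - 5)/3 = 3 + (⅓)*13 = 3 + 13/3 = 22/3)
y(w, h) = 10648/135 (y(w, h) = (22/3)³/5 = (⅕)*(10648/27) = 10648/135)
-y(-11, I(-1)) = -1*10648/135 = -10648/135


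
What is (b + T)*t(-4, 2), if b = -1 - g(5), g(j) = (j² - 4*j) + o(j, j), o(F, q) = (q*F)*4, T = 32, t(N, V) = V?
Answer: -148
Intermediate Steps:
o(F, q) = 4*F*q (o(F, q) = (F*q)*4 = 4*F*q)
g(j) = -4*j + 5*j² (g(j) = (j² - 4*j) + 4*j*j = (j² - 4*j) + 4*j² = -4*j + 5*j²)
b = -106 (b = -1 - 5*(-4 + 5*5) = -1 - 5*(-4 + 25) = -1 - 5*21 = -1 - 1*105 = -1 - 105 = -106)
(b + T)*t(-4, 2) = (-106 + 32)*2 = -74*2 = -148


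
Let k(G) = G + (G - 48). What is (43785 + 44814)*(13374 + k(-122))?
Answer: 1159052118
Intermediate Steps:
k(G) = -48 + 2*G (k(G) = G + (-48 + G) = -48 + 2*G)
(43785 + 44814)*(13374 + k(-122)) = (43785 + 44814)*(13374 + (-48 + 2*(-122))) = 88599*(13374 + (-48 - 244)) = 88599*(13374 - 292) = 88599*13082 = 1159052118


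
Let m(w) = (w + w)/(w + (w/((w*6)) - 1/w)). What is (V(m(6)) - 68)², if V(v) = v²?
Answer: 4096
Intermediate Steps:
m(w) = 2*w/(⅙ + w - 1/w) (m(w) = (2*w)/(w + (w/((6*w)) - 1/w)) = (2*w)/(w + (w*(1/(6*w)) - 1/w)) = (2*w)/(w + (⅙ - 1/w)) = (2*w)/(⅙ + w - 1/w) = 2*w/(⅙ + w - 1/w))
(V(m(6)) - 68)² = ((12*6²/(-6 + 6 + 6*6²))² - 68)² = ((12*36/(-6 + 6 + 6*36))² - 68)² = ((12*36/(-6 + 6 + 216))² - 68)² = ((12*36/216)² - 68)² = ((12*36*(1/216))² - 68)² = (2² - 68)² = (4 - 68)² = (-64)² = 4096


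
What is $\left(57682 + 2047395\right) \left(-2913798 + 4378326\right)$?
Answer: $3082944208656$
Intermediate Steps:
$\left(57682 + 2047395\right) \left(-2913798 + 4378326\right) = 2105077 \cdot 1464528 = 3082944208656$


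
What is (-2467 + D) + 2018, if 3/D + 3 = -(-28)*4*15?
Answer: -250990/559 ≈ -449.00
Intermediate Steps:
D = 1/559 (D = 3/(-3 - (-28)*4*15) = 3/(-3 - 7*(-16)*15) = 3/(-3 + 112*15) = 3/(-3 + 1680) = 3/1677 = 3*(1/1677) = 1/559 ≈ 0.0017889)
(-2467 + D) + 2018 = (-2467 + 1/559) + 2018 = -1379052/559 + 2018 = -250990/559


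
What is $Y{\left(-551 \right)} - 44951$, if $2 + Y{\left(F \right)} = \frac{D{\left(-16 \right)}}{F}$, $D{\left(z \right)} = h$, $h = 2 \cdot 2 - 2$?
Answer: $- \frac{24769105}{551} \approx -44953.0$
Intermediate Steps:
$h = 2$ ($h = 4 - 2 = 2$)
$D{\left(z \right)} = 2$
$Y{\left(F \right)} = -2 + \frac{2}{F}$
$Y{\left(-551 \right)} - 44951 = \left(-2 + \frac{2}{-551}\right) - 44951 = \left(-2 + 2 \left(- \frac{1}{551}\right)\right) - 44951 = \left(-2 - \frac{2}{551}\right) - 44951 = - \frac{1104}{551} - 44951 = - \frac{24769105}{551}$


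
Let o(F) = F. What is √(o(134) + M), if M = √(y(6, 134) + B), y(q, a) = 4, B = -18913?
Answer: √(134 + 3*I*√2101) ≈ 12.767 + 5.3853*I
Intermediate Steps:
M = 3*I*√2101 (M = √(4 - 18913) = √(-18909) = 3*I*√2101 ≈ 137.51*I)
√(o(134) + M) = √(134 + 3*I*√2101)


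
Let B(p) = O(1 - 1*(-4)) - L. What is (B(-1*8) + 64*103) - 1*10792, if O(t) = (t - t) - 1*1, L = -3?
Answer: -4198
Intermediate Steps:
O(t) = -1 (O(t) = 0 - 1 = -1)
B(p) = 2 (B(p) = -1 - 1*(-3) = -1 + 3 = 2)
(B(-1*8) + 64*103) - 1*10792 = (2 + 64*103) - 1*10792 = (2 + 6592) - 10792 = 6594 - 10792 = -4198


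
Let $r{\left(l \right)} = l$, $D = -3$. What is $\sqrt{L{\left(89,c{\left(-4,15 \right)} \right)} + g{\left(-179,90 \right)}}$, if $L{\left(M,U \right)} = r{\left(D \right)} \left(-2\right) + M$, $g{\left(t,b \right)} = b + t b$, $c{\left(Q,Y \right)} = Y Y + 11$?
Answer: $35 i \sqrt{13} \approx 126.19 i$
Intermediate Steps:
$c{\left(Q,Y \right)} = 11 + Y^{2}$ ($c{\left(Q,Y \right)} = Y^{2} + 11 = 11 + Y^{2}$)
$g{\left(t,b \right)} = b + b t$
$L{\left(M,U \right)} = 6 + M$ ($L{\left(M,U \right)} = \left(-3\right) \left(-2\right) + M = 6 + M$)
$\sqrt{L{\left(89,c{\left(-4,15 \right)} \right)} + g{\left(-179,90 \right)}} = \sqrt{\left(6 + 89\right) + 90 \left(1 - 179\right)} = \sqrt{95 + 90 \left(-178\right)} = \sqrt{95 - 16020} = \sqrt{-15925} = 35 i \sqrt{13}$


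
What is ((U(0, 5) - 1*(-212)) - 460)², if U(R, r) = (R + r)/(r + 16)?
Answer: 27071209/441 ≈ 61386.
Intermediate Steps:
U(R, r) = (R + r)/(16 + r)
((U(0, 5) - 1*(-212)) - 460)² = (((0 + 5)/(16 + 5) - 1*(-212)) - 460)² = ((5/21 + 212) - 460)² = (4457/21 - 460)² = (-5203/21)² = 27071209/441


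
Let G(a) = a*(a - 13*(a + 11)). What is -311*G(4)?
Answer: 237604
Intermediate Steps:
G(a) = a*(-143 - 12*a) (G(a) = a*(a - 13*(11 + a)) = a*(a + (-143 - 13*a)) = a*(-143 - 12*a))
-311*G(4) = -(-311)*4*(143 + 12*4) = -(-311)*4*(143 + 48) = -(-311)*4*191 = -311*(-764) = 237604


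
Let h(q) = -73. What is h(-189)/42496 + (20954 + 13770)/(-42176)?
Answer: -23104843/28004864 ≈ -0.82503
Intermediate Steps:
h(-189)/42496 + (20954 + 13770)/(-42176) = -73/42496 + (20954 + 13770)/(-42176) = -73*1/42496 + 34724*(-1/42176) = -73/42496 - 8681/10544 = -23104843/28004864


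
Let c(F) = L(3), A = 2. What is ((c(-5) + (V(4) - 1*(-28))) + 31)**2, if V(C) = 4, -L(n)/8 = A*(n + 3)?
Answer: 1089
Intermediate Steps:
L(n) = -48 - 16*n (L(n) = -16*(n + 3) = -16*(3 + n) = -8*(6 + 2*n) = -48 - 16*n)
c(F) = -96 (c(F) = -48 - 16*3 = -48 - 48 = -96)
((c(-5) + (V(4) - 1*(-28))) + 31)**2 = ((-96 + (4 - 1*(-28))) + 31)**2 = ((-96 + (4 + 28)) + 31)**2 = ((-96 + 32) + 31)**2 = (-64 + 31)**2 = (-33)**2 = 1089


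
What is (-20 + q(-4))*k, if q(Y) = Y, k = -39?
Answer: 936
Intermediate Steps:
(-20 + q(-4))*k = (-20 - 4)*(-39) = -24*(-39) = 936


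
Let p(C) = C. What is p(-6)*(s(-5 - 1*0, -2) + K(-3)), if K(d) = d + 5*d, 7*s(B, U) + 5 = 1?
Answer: 780/7 ≈ 111.43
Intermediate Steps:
s(B, U) = -4/7 (s(B, U) = -5/7 + (1/7)*1 = -5/7 + 1/7 = -4/7)
K(d) = 6*d
p(-6)*(s(-5 - 1*0, -2) + K(-3)) = -6*(-4/7 + 6*(-3)) = -6*(-4/7 - 18) = -6*(-130/7) = 780/7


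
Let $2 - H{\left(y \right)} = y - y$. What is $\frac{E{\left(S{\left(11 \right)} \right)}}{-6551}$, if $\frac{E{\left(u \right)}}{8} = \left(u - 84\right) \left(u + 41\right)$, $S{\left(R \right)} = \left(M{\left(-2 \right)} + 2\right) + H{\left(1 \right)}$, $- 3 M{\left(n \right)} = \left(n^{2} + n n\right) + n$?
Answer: $\frac{28208}{6551} \approx 4.3059$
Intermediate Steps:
$H{\left(y \right)} = 2$ ($H{\left(y \right)} = 2 - \left(y - y\right) = 2 - 0 = 2 + 0 = 2$)
$M{\left(n \right)} = - \frac{2 n^{2}}{3} - \frac{n}{3}$ ($M{\left(n \right)} = - \frac{\left(n^{2} + n n\right) + n}{3} = - \frac{\left(n^{2} + n^{2}\right) + n}{3} = - \frac{2 n^{2} + n}{3} = - \frac{n + 2 n^{2}}{3} = - \frac{2 n^{2}}{3} - \frac{n}{3}$)
$S{\left(R \right)} = 2$ ($S{\left(R \right)} = \left(\left(- \frac{1}{3}\right) \left(-2\right) \left(1 + 2 \left(-2\right)\right) + 2\right) + 2 = \left(\left(- \frac{1}{3}\right) \left(-2\right) \left(1 - 4\right) + 2\right) + 2 = \left(\left(- \frac{1}{3}\right) \left(-2\right) \left(-3\right) + 2\right) + 2 = \left(-2 + 2\right) + 2 = 0 + 2 = 2$)
$E{\left(u \right)} = 8 \left(-84 + u\right) \left(41 + u\right)$ ($E{\left(u \right)} = 8 \left(u - 84\right) \left(u + 41\right) = 8 \left(-84 + u\right) \left(41 + u\right)$)
$\frac{E{\left(S{\left(11 \right)} \right)}}{-6551} = \frac{-27552 - 688 + 8 \cdot 2^{2}}{-6551} = \left(-27552 - 688 + 8 \cdot 4\right) \left(- \frac{1}{6551}\right) = \left(-27552 - 688 + 32\right) \left(- \frac{1}{6551}\right) = \left(-28208\right) \left(- \frac{1}{6551}\right) = \frac{28208}{6551}$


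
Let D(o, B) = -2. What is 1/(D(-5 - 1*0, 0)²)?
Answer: ¼ ≈ 0.25000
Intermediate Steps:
1/(D(-5 - 1*0, 0)²) = 1/((-2)²) = 1/4 = ¼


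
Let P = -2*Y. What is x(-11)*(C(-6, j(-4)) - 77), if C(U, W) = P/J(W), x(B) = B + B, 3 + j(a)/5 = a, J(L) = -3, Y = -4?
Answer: 5258/3 ≈ 1752.7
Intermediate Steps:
j(a) = -15 + 5*a
x(B) = 2*B
P = 8 (P = -2*(-4) = 8)
C(U, W) = -8/3 (C(U, W) = 8/(-3) = 8*(-⅓) = -8/3)
x(-11)*(C(-6, j(-4)) - 77) = (2*(-11))*(-8/3 - 77) = -22*(-239/3) = 5258/3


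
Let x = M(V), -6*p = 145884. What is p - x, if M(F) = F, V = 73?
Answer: -24387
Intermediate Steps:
p = -24314 (p = -⅙*145884 = -24314)
x = 73
p - x = -24314 - 1*73 = -24314 - 73 = -24387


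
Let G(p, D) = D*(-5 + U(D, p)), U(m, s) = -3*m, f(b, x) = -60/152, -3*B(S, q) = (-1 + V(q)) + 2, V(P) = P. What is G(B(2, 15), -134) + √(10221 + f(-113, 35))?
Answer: -53198 + √14758554/38 ≈ -53097.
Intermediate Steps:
B(S, q) = -⅓ - q/3 (B(S, q) = -((-1 + q) + 2)/3 = -(1 + q)/3 = -⅓ - q/3)
f(b, x) = -15/38 (f(b, x) = -60*1/152 = -15/38)
G(p, D) = D*(-5 - 3*D)
G(B(2, 15), -134) + √(10221 + f(-113, 35)) = -1*(-134)*(5 + 3*(-134)) + √(10221 - 15/38) = -1*(-134)*(5 - 402) + √(388383/38) = -1*(-134)*(-397) + √14758554/38 = -53198 + √14758554/38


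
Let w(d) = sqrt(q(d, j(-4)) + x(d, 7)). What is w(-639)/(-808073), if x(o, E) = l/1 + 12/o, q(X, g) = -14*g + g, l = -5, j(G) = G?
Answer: -sqrt(2131491)/172119549 ≈ -8.4823e-6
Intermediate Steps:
q(X, g) = -13*g
x(o, E) = -5 + 12/o (x(o, E) = -5/1 + 12/o = -5*1 + 12/o = -5 + 12/o)
w(d) = sqrt(47 + 12/d) (w(d) = sqrt(-13*(-4) + (-5 + 12/d)) = sqrt(52 + (-5 + 12/d)) = sqrt(47 + 12/d))
w(-639)/(-808073) = sqrt(47 + 12/(-639))/(-808073) = sqrt(47 + 12*(-1/639))*(-1/808073) = sqrt(47 - 4/213)*(-1/808073) = sqrt(10007/213)*(-1/808073) = (sqrt(2131491)/213)*(-1/808073) = -sqrt(2131491)/172119549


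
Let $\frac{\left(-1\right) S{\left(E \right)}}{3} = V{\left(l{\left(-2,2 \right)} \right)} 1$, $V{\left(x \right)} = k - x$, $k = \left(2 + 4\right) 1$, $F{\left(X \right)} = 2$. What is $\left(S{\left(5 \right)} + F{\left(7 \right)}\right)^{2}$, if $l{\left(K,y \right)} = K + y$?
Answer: $256$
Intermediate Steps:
$k = 6$ ($k = 6 \cdot 1 = 6$)
$V{\left(x \right)} = 6 - x$
$S{\left(E \right)} = -18$ ($S{\left(E \right)} = - 3 \left(6 - \left(-2 + 2\right)\right) 1 = - 3 \left(6 - 0\right) 1 = - 3 \left(6 + 0\right) 1 = - 3 \cdot 6 \cdot 1 = \left(-3\right) 6 = -18$)
$\left(S{\left(5 \right)} + F{\left(7 \right)}\right)^{2} = \left(-18 + 2\right)^{2} = \left(-16\right)^{2} = 256$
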